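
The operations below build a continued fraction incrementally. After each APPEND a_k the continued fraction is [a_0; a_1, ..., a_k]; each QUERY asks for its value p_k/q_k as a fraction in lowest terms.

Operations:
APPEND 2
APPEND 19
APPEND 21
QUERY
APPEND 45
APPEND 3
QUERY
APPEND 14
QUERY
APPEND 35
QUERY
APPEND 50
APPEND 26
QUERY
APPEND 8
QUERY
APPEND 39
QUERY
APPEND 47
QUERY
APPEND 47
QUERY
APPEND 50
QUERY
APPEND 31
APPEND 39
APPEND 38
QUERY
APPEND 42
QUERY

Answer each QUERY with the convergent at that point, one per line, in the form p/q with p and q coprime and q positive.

821/400
111773/54457
1601806/780417
56174983/27369052
73125299839/35627427494
587812749668/286388652969
22997822536891/11204784893285
1081485471983545/526911278637364
50852815005763506/24776034880849393
2543722235760158845/1239328655321107014
117114618514214215896693/57059493619707754470973
4921893864762052084640290/2397999285966024580394133

APPEND 2: p_0 = 2·1 + 0 = 2, q_0 = 2·0 + 1 = 1 → 2/1
APPEND 19: p_1 = 19·2 + 1 = 39, q_1 = 19·1 + 0 = 19 → 39/19
APPEND 21: p_2 = 21·39 + 2 = 821, q_2 = 21·19 + 1 = 400 → 821/400
APPEND 45: p_3 = 45·821 + 39 = 36984, q_3 = 45·400 + 19 = 18019 → 36984/18019
APPEND 3: p_4 = 3·36984 + 821 = 111773, q_4 = 3·18019 + 400 = 54457 → 111773/54457
APPEND 14: p_5 = 14·111773 + 36984 = 1601806, q_5 = 14·54457 + 18019 = 780417 → 1601806/780417
APPEND 35: p_6 = 35·1601806 + 111773 = 56174983, q_6 = 35·780417 + 54457 = 27369052 → 56174983/27369052
APPEND 50: p_7 = 50·56174983 + 1601806 = 2810350956, q_7 = 50·27369052 + 780417 = 1369233017 → 2810350956/1369233017
APPEND 26: p_8 = 26·2810350956 + 56174983 = 73125299839, q_8 = 26·1369233017 + 27369052 = 35627427494 → 73125299839/35627427494
APPEND 8: p_9 = 8·73125299839 + 2810350956 = 587812749668, q_9 = 8·35627427494 + 1369233017 = 286388652969 → 587812749668/286388652969
APPEND 39: p_10 = 39·587812749668 + 73125299839 = 22997822536891, q_10 = 39·286388652969 + 35627427494 = 11204784893285 → 22997822536891/11204784893285
APPEND 47: p_11 = 47·22997822536891 + 587812749668 = 1081485471983545, q_11 = 47·11204784893285 + 286388652969 = 526911278637364 → 1081485471983545/526911278637364
APPEND 47: p_12 = 47·1081485471983545 + 22997822536891 = 50852815005763506, q_12 = 47·526911278637364 + 11204784893285 = 24776034880849393 → 50852815005763506/24776034880849393
APPEND 50: p_13 = 50·50852815005763506 + 1081485471983545 = 2543722235760158845, q_13 = 50·24776034880849393 + 526911278637364 = 1239328655321107014 → 2543722235760158845/1239328655321107014
APPEND 31: p_14 = 31·2543722235760158845 + 50852815005763506 = 78906242123570687701, q_14 = 31·1239328655321107014 + 24776034880849393 = 38443964349835166827 → 78906242123570687701/38443964349835166827
APPEND 39: p_15 = 39·78906242123570687701 + 2543722235760158845 = 3079887165055016979184, q_15 = 39·38443964349835166827 + 1239328655321107014 = 1500553938298892613267 → 3079887165055016979184/1500553938298892613267
APPEND 38: p_16 = 38·3079887165055016979184 + 78906242123570687701 = 117114618514214215896693, q_16 = 38·1500553938298892613267 + 38443964349835166827 = 57059493619707754470973 → 117114618514214215896693/57059493619707754470973
APPEND 42: p_17 = 42·117114618514214215896693 + 3079887165055016979184 = 4921893864762052084640290, q_17 = 42·57059493619707754470973 + 1500553938298892613267 = 2397999285966024580394133 → 4921893864762052084640290/2397999285966024580394133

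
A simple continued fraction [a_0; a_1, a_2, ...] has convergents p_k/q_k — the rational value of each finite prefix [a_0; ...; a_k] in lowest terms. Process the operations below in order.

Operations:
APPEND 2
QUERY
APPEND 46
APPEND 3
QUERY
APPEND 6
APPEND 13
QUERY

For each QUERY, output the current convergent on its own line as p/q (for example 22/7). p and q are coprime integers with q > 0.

APPEND 2: p_0 = 2·1 + 0 = 2, q_0 = 2·0 + 1 = 1 → 2/1
APPEND 46: p_1 = 46·2 + 1 = 93, q_1 = 46·1 + 0 = 46 → 93/46
APPEND 3: p_2 = 3·93 + 2 = 281, q_2 = 3·46 + 1 = 139 → 281/139
APPEND 6: p_3 = 6·281 + 93 = 1779, q_3 = 6·139 + 46 = 880 → 1779/880
APPEND 13: p_4 = 13·1779 + 281 = 23408, q_4 = 13·880 + 139 = 11579 → 23408/11579

2/1
281/139
23408/11579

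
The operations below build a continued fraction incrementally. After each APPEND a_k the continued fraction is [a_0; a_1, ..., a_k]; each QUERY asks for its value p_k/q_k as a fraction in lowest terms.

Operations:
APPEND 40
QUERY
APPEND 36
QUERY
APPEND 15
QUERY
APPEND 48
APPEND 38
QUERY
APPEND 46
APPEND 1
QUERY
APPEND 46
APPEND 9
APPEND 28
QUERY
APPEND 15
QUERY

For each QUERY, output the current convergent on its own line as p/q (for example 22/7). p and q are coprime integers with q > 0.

APPEND 40: p_0 = 40·1 + 0 = 40, q_0 = 40·0 + 1 = 1 → 40/1
APPEND 36: p_1 = 36·40 + 1 = 1441, q_1 = 36·1 + 0 = 36 → 1441/36
APPEND 15: p_2 = 15·1441 + 40 = 21655, q_2 = 15·36 + 1 = 541 → 21655/541
APPEND 48: p_3 = 48·21655 + 1441 = 1040881, q_3 = 48·541 + 36 = 26004 → 1040881/26004
APPEND 38: p_4 = 38·1040881 + 21655 = 39575133, q_4 = 38·26004 + 541 = 988693 → 39575133/988693
APPEND 46: p_5 = 46·39575133 + 1040881 = 1821496999, q_5 = 46·988693 + 26004 = 45505882 → 1821496999/45505882
APPEND 1: p_6 = 1·1821496999 + 39575133 = 1861072132, q_6 = 1·45505882 + 988693 = 46494575 → 1861072132/46494575
APPEND 46: p_7 = 46·1861072132 + 1821496999 = 87430815071, q_7 = 46·46494575 + 45505882 = 2184256332 → 87430815071/2184256332
APPEND 9: p_8 = 9·87430815071 + 1861072132 = 788738407771, q_8 = 9·2184256332 + 46494575 = 19704801563 → 788738407771/19704801563
APPEND 28: p_9 = 28·788738407771 + 87430815071 = 22172106232659, q_9 = 28·19704801563 + 2184256332 = 553918700096 → 22172106232659/553918700096
APPEND 15: p_10 = 15·22172106232659 + 788738407771 = 333370331897656, q_10 = 15·553918700096 + 19704801563 = 8328485303003 → 333370331897656/8328485303003

40/1
1441/36
21655/541
39575133/988693
1861072132/46494575
22172106232659/553918700096
333370331897656/8328485303003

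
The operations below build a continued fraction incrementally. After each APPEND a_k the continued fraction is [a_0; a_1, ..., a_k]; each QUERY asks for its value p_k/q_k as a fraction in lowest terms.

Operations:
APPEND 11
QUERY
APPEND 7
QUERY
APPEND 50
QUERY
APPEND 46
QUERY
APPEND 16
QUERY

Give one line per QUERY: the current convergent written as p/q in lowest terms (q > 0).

APPEND 11: p_0 = 11·1 + 0 = 11, q_0 = 11·0 + 1 = 1 → 11/1
APPEND 7: p_1 = 7·11 + 1 = 78, q_1 = 7·1 + 0 = 7 → 78/7
APPEND 50: p_2 = 50·78 + 11 = 3911, q_2 = 50·7 + 1 = 351 → 3911/351
APPEND 46: p_3 = 46·3911 + 78 = 179984, q_3 = 46·351 + 7 = 16153 → 179984/16153
APPEND 16: p_4 = 16·179984 + 3911 = 2883655, q_4 = 16·16153 + 351 = 258799 → 2883655/258799

11/1
78/7
3911/351
179984/16153
2883655/258799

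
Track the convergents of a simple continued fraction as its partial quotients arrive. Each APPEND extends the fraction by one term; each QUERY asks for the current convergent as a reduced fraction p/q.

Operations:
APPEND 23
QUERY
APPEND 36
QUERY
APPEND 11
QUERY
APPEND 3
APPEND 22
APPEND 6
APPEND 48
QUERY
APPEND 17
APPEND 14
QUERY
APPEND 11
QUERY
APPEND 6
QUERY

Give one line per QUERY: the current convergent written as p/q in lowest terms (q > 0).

23/1
829/36
9142/397
183643568/7974895
43944191490/1908317927
486511859813/21127235985
2963015350368/128671733837

APPEND 23: p_0 = 23·1 + 0 = 23, q_0 = 23·0 + 1 = 1 → 23/1
APPEND 36: p_1 = 36·23 + 1 = 829, q_1 = 36·1 + 0 = 36 → 829/36
APPEND 11: p_2 = 11·829 + 23 = 9142, q_2 = 11·36 + 1 = 397 → 9142/397
APPEND 3: p_3 = 3·9142 + 829 = 28255, q_3 = 3·397 + 36 = 1227 → 28255/1227
APPEND 22: p_4 = 22·28255 + 9142 = 630752, q_4 = 22·1227 + 397 = 27391 → 630752/27391
APPEND 6: p_5 = 6·630752 + 28255 = 3812767, q_5 = 6·27391 + 1227 = 165573 → 3812767/165573
APPEND 48: p_6 = 48·3812767 + 630752 = 183643568, q_6 = 48·165573 + 27391 = 7974895 → 183643568/7974895
APPEND 17: p_7 = 17·183643568 + 3812767 = 3125753423, q_7 = 17·7974895 + 165573 = 135738788 → 3125753423/135738788
APPEND 14: p_8 = 14·3125753423 + 183643568 = 43944191490, q_8 = 14·135738788 + 7974895 = 1908317927 → 43944191490/1908317927
APPEND 11: p_9 = 11·43944191490 + 3125753423 = 486511859813, q_9 = 11·1908317927 + 135738788 = 21127235985 → 486511859813/21127235985
APPEND 6: p_10 = 6·486511859813 + 43944191490 = 2963015350368, q_10 = 6·21127235985 + 1908317927 = 128671733837 → 2963015350368/128671733837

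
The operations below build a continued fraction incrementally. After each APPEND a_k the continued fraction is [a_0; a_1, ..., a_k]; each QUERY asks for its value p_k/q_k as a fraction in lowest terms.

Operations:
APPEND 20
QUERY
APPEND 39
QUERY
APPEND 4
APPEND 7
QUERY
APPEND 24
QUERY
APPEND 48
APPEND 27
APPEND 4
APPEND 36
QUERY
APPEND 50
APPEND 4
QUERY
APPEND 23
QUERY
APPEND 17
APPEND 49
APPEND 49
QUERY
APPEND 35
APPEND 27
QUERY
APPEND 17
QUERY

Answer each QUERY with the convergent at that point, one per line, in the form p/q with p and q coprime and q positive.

APPEND 20: p_0 = 20·1 + 0 = 20, q_0 = 20·0 + 1 = 1 → 20/1
APPEND 39: p_1 = 39·20 + 1 = 781, q_1 = 39·1 + 0 = 39 → 781/39
APPEND 4: p_2 = 4·781 + 20 = 3144, q_2 = 4·39 + 1 = 157 → 3144/157
APPEND 7: p_3 = 7·3144 + 781 = 22789, q_3 = 7·157 + 39 = 1138 → 22789/1138
APPEND 24: p_4 = 24·22789 + 3144 = 550080, q_4 = 24·1138 + 157 = 27469 → 550080/27469
APPEND 48: p_5 = 48·550080 + 22789 = 26426629, q_5 = 48·27469 + 1138 = 1319650 → 26426629/1319650
APPEND 27: p_6 = 27·26426629 + 550080 = 714069063, q_6 = 27·1319650 + 27469 = 35658019 → 714069063/35658019
APPEND 4: p_7 = 4·714069063 + 26426629 = 2882702881, q_7 = 4·35658019 + 1319650 = 143951726 → 2882702881/143951726
APPEND 36: p_8 = 36·2882702881 + 714069063 = 104491372779, q_8 = 36·143951726 + 35658019 = 5217920155 → 104491372779/5217920155
APPEND 50: p_9 = 50·104491372779 + 2882702881 = 5227451341831, q_9 = 50·5217920155 + 143951726 = 261039959476 → 5227451341831/261039959476
APPEND 4: p_10 = 4·5227451341831 + 104491372779 = 21014296740103, q_10 = 4·261039959476 + 5217920155 = 1049377758059 → 21014296740103/1049377758059
APPEND 23: p_11 = 23·21014296740103 + 5227451341831 = 488556276364200, q_11 = 23·1049377758059 + 261039959476 = 24396728394833 → 488556276364200/24396728394833
APPEND 17: p_12 = 17·488556276364200 + 21014296740103 = 8326470994931503, q_12 = 17·24396728394833 + 1049377758059 = 415793760470220 → 8326470994931503/415793760470220
APPEND 49: p_13 = 49·8326470994931503 + 488556276364200 = 408485635028007847, q_13 = 49·415793760470220 + 24396728394833 = 20398290991435613 → 408485635028007847/20398290991435613
APPEND 49: p_14 = 49·408485635028007847 + 8326470994931503 = 20024122587367316006, q_14 = 49·20398290991435613 + 415793760470220 = 999932052340815257 → 20024122587367316006/999932052340815257
APPEND 35: p_15 = 35·20024122587367316006 + 408485635028007847 = 701252776192884068057, q_15 = 35·999932052340815257 + 20398290991435613 = 35018020122919969608 → 701252776192884068057/35018020122919969608
APPEND 27: p_16 = 27·701252776192884068057 + 20024122587367316006 = 18953849079795237153545, q_16 = 27·35018020122919969608 + 999932052340815257 = 946486475371179994673 → 18953849079795237153545/946486475371179994673
APPEND 17: p_17 = 17·18953849079795237153545 + 701252776192884068057 = 322916687132711915678322, q_17 = 17·946486475371179994673 + 35018020122919969608 = 16125288101432979879049 → 322916687132711915678322/16125288101432979879049

20/1
781/39
22789/1138
550080/27469
104491372779/5217920155
21014296740103/1049377758059
488556276364200/24396728394833
20024122587367316006/999932052340815257
18953849079795237153545/946486475371179994673
322916687132711915678322/16125288101432979879049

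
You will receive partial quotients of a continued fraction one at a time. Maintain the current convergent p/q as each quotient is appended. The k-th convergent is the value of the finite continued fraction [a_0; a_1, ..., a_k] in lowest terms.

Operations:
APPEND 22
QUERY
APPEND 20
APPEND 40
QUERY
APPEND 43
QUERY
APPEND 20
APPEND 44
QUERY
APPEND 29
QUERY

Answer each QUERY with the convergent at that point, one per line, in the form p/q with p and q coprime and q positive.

APPEND 22: p_0 = 22·1 + 0 = 22, q_0 = 22·0 + 1 = 1 → 22/1
APPEND 20: p_1 = 20·22 + 1 = 441, q_1 = 20·1 + 0 = 20 → 441/20
APPEND 40: p_2 = 40·441 + 22 = 17662, q_2 = 40·20 + 1 = 801 → 17662/801
APPEND 43: p_3 = 43·17662 + 441 = 759907, q_3 = 43·801 + 20 = 34463 → 759907/34463
APPEND 20: p_4 = 20·759907 + 17662 = 15215802, q_4 = 20·34463 + 801 = 690061 → 15215802/690061
APPEND 44: p_5 = 44·15215802 + 759907 = 670255195, q_5 = 44·690061 + 34463 = 30397147 → 670255195/30397147
APPEND 29: p_6 = 29·670255195 + 15215802 = 19452616457, q_6 = 29·30397147 + 690061 = 882207324 → 19452616457/882207324

22/1
17662/801
759907/34463
670255195/30397147
19452616457/882207324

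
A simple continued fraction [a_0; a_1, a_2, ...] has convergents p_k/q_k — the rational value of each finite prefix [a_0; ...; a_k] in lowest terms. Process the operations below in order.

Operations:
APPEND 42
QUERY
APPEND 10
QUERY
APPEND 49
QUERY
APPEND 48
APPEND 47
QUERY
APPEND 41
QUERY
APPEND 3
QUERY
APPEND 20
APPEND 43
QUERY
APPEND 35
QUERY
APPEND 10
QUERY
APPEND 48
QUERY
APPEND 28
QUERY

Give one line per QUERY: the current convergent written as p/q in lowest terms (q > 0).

APPEND 42: p_0 = 42·1 + 0 = 42, q_0 = 42·0 + 1 = 1 → 42/1
APPEND 10: p_1 = 10·42 + 1 = 421, q_1 = 10·1 + 0 = 10 → 421/10
APPEND 49: p_2 = 49·421 + 42 = 20671, q_2 = 49·10 + 1 = 491 → 20671/491
APPEND 48: p_3 = 48·20671 + 421 = 992629, q_3 = 48·491 + 10 = 23578 → 992629/23578
APPEND 47: p_4 = 47·992629 + 20671 = 46674234, q_4 = 47·23578 + 491 = 1108657 → 46674234/1108657
APPEND 41: p_5 = 41·46674234 + 992629 = 1914636223, q_5 = 41·1108657 + 23578 = 45478515 → 1914636223/45478515
APPEND 3: p_6 = 3·1914636223 + 46674234 = 5790582903, q_6 = 3·45478515 + 1108657 = 137544202 → 5790582903/137544202
APPEND 20: p_7 = 20·5790582903 + 1914636223 = 117726294283, q_7 = 20·137544202 + 45478515 = 2796362555 → 117726294283/2796362555
APPEND 43: p_8 = 43·117726294283 + 5790582903 = 5068021237072, q_8 = 43·2796362555 + 137544202 = 120381134067 → 5068021237072/120381134067
APPEND 35: p_9 = 35·5068021237072 + 117726294283 = 177498469591803, q_9 = 35·120381134067 + 2796362555 = 4216136054900 → 177498469591803/4216136054900
APPEND 10: p_10 = 10·177498469591803 + 5068021237072 = 1780052717155102, q_10 = 10·4216136054900 + 120381134067 = 42281741683067 → 1780052717155102/42281741683067
APPEND 48: p_11 = 48·1780052717155102 + 177498469591803 = 85620028893036699, q_11 = 48·42281741683067 + 4216136054900 = 2033739736842116 → 85620028893036699/2033739736842116
APPEND 28: p_12 = 28·85620028893036699 + 1780052717155102 = 2399140861722182674, q_12 = 28·2033739736842116 + 42281741683067 = 56986994373262315 → 2399140861722182674/56986994373262315

42/1
421/10
20671/491
46674234/1108657
1914636223/45478515
5790582903/137544202
5068021237072/120381134067
177498469591803/4216136054900
1780052717155102/42281741683067
85620028893036699/2033739736842116
2399140861722182674/56986994373262315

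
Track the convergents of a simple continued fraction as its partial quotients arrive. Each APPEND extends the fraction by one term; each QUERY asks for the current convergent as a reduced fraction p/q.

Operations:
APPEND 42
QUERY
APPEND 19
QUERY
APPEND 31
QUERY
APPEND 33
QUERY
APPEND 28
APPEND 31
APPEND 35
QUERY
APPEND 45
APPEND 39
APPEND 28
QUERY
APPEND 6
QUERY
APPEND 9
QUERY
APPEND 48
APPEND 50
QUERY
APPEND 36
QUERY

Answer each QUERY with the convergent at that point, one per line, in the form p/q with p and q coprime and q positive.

42/1
799/19
24811/590
819562/19489
24976870712/593944367
1229966012940923/29248315107654
7423683268388051/176533518169385
68043115428433382/1618049978632119
163742704307087952732/3893764674604186969
5898010848278999488739/140253371218243241981

APPEND 42: p_0 = 42·1 + 0 = 42, q_0 = 42·0 + 1 = 1 → 42/1
APPEND 19: p_1 = 19·42 + 1 = 799, q_1 = 19·1 + 0 = 19 → 799/19
APPEND 31: p_2 = 31·799 + 42 = 24811, q_2 = 31·19 + 1 = 590 → 24811/590
APPEND 33: p_3 = 33·24811 + 799 = 819562, q_3 = 33·590 + 19 = 19489 → 819562/19489
APPEND 28: p_4 = 28·819562 + 24811 = 22972547, q_4 = 28·19489 + 590 = 546282 → 22972547/546282
APPEND 31: p_5 = 31·22972547 + 819562 = 712968519, q_5 = 31·546282 + 19489 = 16954231 → 712968519/16954231
APPEND 35: p_6 = 35·712968519 + 22972547 = 24976870712, q_6 = 35·16954231 + 546282 = 593944367 → 24976870712/593944367
APPEND 45: p_7 = 45·24976870712 + 712968519 = 1124672150559, q_7 = 45·593944367 + 16954231 = 26744450746 → 1124672150559/26744450746
APPEND 39: p_8 = 39·1124672150559 + 24976870712 = 43887190742513, q_8 = 39·26744450746 + 593944367 = 1043627523461 → 43887190742513/1043627523461
APPEND 28: p_9 = 28·43887190742513 + 1124672150559 = 1229966012940923, q_9 = 28·1043627523461 + 26744450746 = 29248315107654 → 1229966012940923/29248315107654
APPEND 6: p_10 = 6·1229966012940923 + 43887190742513 = 7423683268388051, q_10 = 6·29248315107654 + 1043627523461 = 176533518169385 → 7423683268388051/176533518169385
APPEND 9: p_11 = 9·7423683268388051 + 1229966012940923 = 68043115428433382, q_11 = 9·176533518169385 + 29248315107654 = 1618049978632119 → 68043115428433382/1618049978632119
APPEND 48: p_12 = 48·68043115428433382 + 7423683268388051 = 3273493223833190387, q_12 = 48·1618049978632119 + 176533518169385 = 77842932492511097 → 3273493223833190387/77842932492511097
APPEND 50: p_13 = 50·3273493223833190387 + 68043115428433382 = 163742704307087952732, q_13 = 50·77842932492511097 + 1618049978632119 = 3893764674604186969 → 163742704307087952732/3893764674604186969
APPEND 36: p_14 = 36·163742704307087952732 + 3273493223833190387 = 5898010848278999488739, q_14 = 36·3893764674604186969 + 77842932492511097 = 140253371218243241981 → 5898010848278999488739/140253371218243241981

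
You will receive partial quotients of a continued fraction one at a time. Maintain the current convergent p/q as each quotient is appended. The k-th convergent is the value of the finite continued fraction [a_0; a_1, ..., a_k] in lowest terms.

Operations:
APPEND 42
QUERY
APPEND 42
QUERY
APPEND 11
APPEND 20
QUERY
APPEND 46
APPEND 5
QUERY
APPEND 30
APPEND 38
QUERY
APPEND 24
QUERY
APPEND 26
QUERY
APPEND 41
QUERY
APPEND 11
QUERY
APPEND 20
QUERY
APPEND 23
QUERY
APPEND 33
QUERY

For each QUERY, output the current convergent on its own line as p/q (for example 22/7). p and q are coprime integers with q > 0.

42/1
1765/42
390905/9302
90396340/2151077
103826265246/2470656347
2494560257191/59360712993
64962392952212/1545849194165
2665952671297883/63439177673758
29390441777228925/699376803605503
590474788215876383/14050975249783818
13610310570742385734/323871807548633317
449730723622714605605/10701820624354683279

APPEND 42: p_0 = 42·1 + 0 = 42, q_0 = 42·0 + 1 = 1 → 42/1
APPEND 42: p_1 = 42·42 + 1 = 1765, q_1 = 42·1 + 0 = 42 → 1765/42
APPEND 11: p_2 = 11·1765 + 42 = 19457, q_2 = 11·42 + 1 = 463 → 19457/463
APPEND 20: p_3 = 20·19457 + 1765 = 390905, q_3 = 20·463 + 42 = 9302 → 390905/9302
APPEND 46: p_4 = 46·390905 + 19457 = 18001087, q_4 = 46·9302 + 463 = 428355 → 18001087/428355
APPEND 5: p_5 = 5·18001087 + 390905 = 90396340, q_5 = 5·428355 + 9302 = 2151077 → 90396340/2151077
APPEND 30: p_6 = 30·90396340 + 18001087 = 2729891287, q_6 = 30·2151077 + 428355 = 64960665 → 2729891287/64960665
APPEND 38: p_7 = 38·2729891287 + 90396340 = 103826265246, q_7 = 38·64960665 + 2151077 = 2470656347 → 103826265246/2470656347
APPEND 24: p_8 = 24·103826265246 + 2729891287 = 2494560257191, q_8 = 24·2470656347 + 64960665 = 59360712993 → 2494560257191/59360712993
APPEND 26: p_9 = 26·2494560257191 + 103826265246 = 64962392952212, q_9 = 26·59360712993 + 2470656347 = 1545849194165 → 64962392952212/1545849194165
APPEND 41: p_10 = 41·64962392952212 + 2494560257191 = 2665952671297883, q_10 = 41·1545849194165 + 59360712993 = 63439177673758 → 2665952671297883/63439177673758
APPEND 11: p_11 = 11·2665952671297883 + 64962392952212 = 29390441777228925, q_11 = 11·63439177673758 + 1545849194165 = 699376803605503 → 29390441777228925/699376803605503
APPEND 20: p_12 = 20·29390441777228925 + 2665952671297883 = 590474788215876383, q_12 = 20·699376803605503 + 63439177673758 = 14050975249783818 → 590474788215876383/14050975249783818
APPEND 23: p_13 = 23·590474788215876383 + 29390441777228925 = 13610310570742385734, q_13 = 23·14050975249783818 + 699376803605503 = 323871807548633317 → 13610310570742385734/323871807548633317
APPEND 33: p_14 = 33·13610310570742385734 + 590474788215876383 = 449730723622714605605, q_14 = 33·323871807548633317 + 14050975249783818 = 10701820624354683279 → 449730723622714605605/10701820624354683279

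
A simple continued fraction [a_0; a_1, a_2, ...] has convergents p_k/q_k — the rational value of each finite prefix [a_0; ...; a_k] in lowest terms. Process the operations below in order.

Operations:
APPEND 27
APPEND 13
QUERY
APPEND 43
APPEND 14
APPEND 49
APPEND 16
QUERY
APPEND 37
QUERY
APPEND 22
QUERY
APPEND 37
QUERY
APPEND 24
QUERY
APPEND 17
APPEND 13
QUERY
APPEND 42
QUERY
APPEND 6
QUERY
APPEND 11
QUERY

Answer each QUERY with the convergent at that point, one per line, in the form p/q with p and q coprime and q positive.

352/13
167160298/6173565
6195365255/228807262
136465195908/5039933329
5055407613851/186706340435
121466247928332/4485992103769
27031227339069767/998317429462373
1137381529863325709/42005780609524174
6851320406519024021/253033001086607417
76501906001572589940/2825368792562205761

APPEND 27: p_0 = 27·1 + 0 = 27, q_0 = 27·0 + 1 = 1 → 27/1
APPEND 13: p_1 = 13·27 + 1 = 352, q_1 = 13·1 + 0 = 13 → 352/13
APPEND 43: p_2 = 43·352 + 27 = 15163, q_2 = 43·13 + 1 = 560 → 15163/560
APPEND 14: p_3 = 14·15163 + 352 = 212634, q_3 = 14·560 + 13 = 7853 → 212634/7853
APPEND 49: p_4 = 49·212634 + 15163 = 10434229, q_4 = 49·7853 + 560 = 385357 → 10434229/385357
APPEND 16: p_5 = 16·10434229 + 212634 = 167160298, q_5 = 16·385357 + 7853 = 6173565 → 167160298/6173565
APPEND 37: p_6 = 37·167160298 + 10434229 = 6195365255, q_6 = 37·6173565 + 385357 = 228807262 → 6195365255/228807262
APPEND 22: p_7 = 22·6195365255 + 167160298 = 136465195908, q_7 = 22·228807262 + 6173565 = 5039933329 → 136465195908/5039933329
APPEND 37: p_8 = 37·136465195908 + 6195365255 = 5055407613851, q_8 = 37·5039933329 + 228807262 = 186706340435 → 5055407613851/186706340435
APPEND 24: p_9 = 24·5055407613851 + 136465195908 = 121466247928332, q_9 = 24·186706340435 + 5039933329 = 4485992103769 → 121466247928332/4485992103769
APPEND 17: p_10 = 17·121466247928332 + 5055407613851 = 2069981622395495, q_10 = 17·4485992103769 + 186706340435 = 76448572104508 → 2069981622395495/76448572104508
APPEND 13: p_11 = 13·2069981622395495 + 121466247928332 = 27031227339069767, q_11 = 13·76448572104508 + 4485992103769 = 998317429462373 → 27031227339069767/998317429462373
APPEND 42: p_12 = 42·27031227339069767 + 2069981622395495 = 1137381529863325709, q_12 = 42·998317429462373 + 76448572104508 = 42005780609524174 → 1137381529863325709/42005780609524174
APPEND 6: p_13 = 6·1137381529863325709 + 27031227339069767 = 6851320406519024021, q_13 = 6·42005780609524174 + 998317429462373 = 253033001086607417 → 6851320406519024021/253033001086607417
APPEND 11: p_14 = 11·6851320406519024021 + 1137381529863325709 = 76501906001572589940, q_14 = 11·253033001086607417 + 42005780609524174 = 2825368792562205761 → 76501906001572589940/2825368792562205761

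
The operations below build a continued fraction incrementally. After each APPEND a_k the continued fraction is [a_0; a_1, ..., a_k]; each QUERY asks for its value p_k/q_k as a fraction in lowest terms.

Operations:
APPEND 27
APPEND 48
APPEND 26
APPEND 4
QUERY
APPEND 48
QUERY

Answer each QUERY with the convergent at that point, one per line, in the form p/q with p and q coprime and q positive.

136293/5044
6575813/243361

APPEND 27: p_0 = 27·1 + 0 = 27, q_0 = 27·0 + 1 = 1 → 27/1
APPEND 48: p_1 = 48·27 + 1 = 1297, q_1 = 48·1 + 0 = 48 → 1297/48
APPEND 26: p_2 = 26·1297 + 27 = 33749, q_2 = 26·48 + 1 = 1249 → 33749/1249
APPEND 4: p_3 = 4·33749 + 1297 = 136293, q_3 = 4·1249 + 48 = 5044 → 136293/5044
APPEND 48: p_4 = 48·136293 + 33749 = 6575813, q_4 = 48·5044 + 1249 = 243361 → 6575813/243361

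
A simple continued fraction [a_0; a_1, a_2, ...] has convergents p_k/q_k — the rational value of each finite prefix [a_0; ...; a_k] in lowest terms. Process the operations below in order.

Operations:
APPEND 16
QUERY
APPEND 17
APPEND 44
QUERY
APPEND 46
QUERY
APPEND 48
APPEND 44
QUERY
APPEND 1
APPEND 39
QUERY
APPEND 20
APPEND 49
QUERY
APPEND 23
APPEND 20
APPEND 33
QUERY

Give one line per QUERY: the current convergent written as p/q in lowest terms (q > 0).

16/1
12028/749
553561/34471
1170203625/72870179
47844880284/2979366083
46994470101073/2926409878687
716641046853232749/44626217392671688

APPEND 16: p_0 = 16·1 + 0 = 16, q_0 = 16·0 + 1 = 1 → 16/1
APPEND 17: p_1 = 17·16 + 1 = 273, q_1 = 17·1 + 0 = 17 → 273/17
APPEND 44: p_2 = 44·273 + 16 = 12028, q_2 = 44·17 + 1 = 749 → 12028/749
APPEND 46: p_3 = 46·12028 + 273 = 553561, q_3 = 46·749 + 17 = 34471 → 553561/34471
APPEND 48: p_4 = 48·553561 + 12028 = 26582956, q_4 = 48·34471 + 749 = 1655357 → 26582956/1655357
APPEND 44: p_5 = 44·26582956 + 553561 = 1170203625, q_5 = 44·1655357 + 34471 = 72870179 → 1170203625/72870179
APPEND 1: p_6 = 1·1170203625 + 26582956 = 1196786581, q_6 = 1·72870179 + 1655357 = 74525536 → 1196786581/74525536
APPEND 39: p_7 = 39·1196786581 + 1170203625 = 47844880284, q_7 = 39·74525536 + 72870179 = 2979366083 → 47844880284/2979366083
APPEND 20: p_8 = 20·47844880284 + 1196786581 = 958094392261, q_8 = 20·2979366083 + 74525536 = 59661847196 → 958094392261/59661847196
APPEND 49: p_9 = 49·958094392261 + 47844880284 = 46994470101073, q_9 = 49·59661847196 + 2979366083 = 2926409878687 → 46994470101073/2926409878687
APPEND 23: p_10 = 23·46994470101073 + 958094392261 = 1081830906716940, q_10 = 23·2926409878687 + 59661847196 = 67367089056997 → 1081830906716940/67367089056997
APPEND 20: p_11 = 20·1081830906716940 + 46994470101073 = 21683612604439873, q_11 = 20·67367089056997 + 2926409878687 = 1350268191018627 → 21683612604439873/1350268191018627
APPEND 33: p_12 = 33·21683612604439873 + 1081830906716940 = 716641046853232749, q_12 = 33·1350268191018627 + 67367089056997 = 44626217392671688 → 716641046853232749/44626217392671688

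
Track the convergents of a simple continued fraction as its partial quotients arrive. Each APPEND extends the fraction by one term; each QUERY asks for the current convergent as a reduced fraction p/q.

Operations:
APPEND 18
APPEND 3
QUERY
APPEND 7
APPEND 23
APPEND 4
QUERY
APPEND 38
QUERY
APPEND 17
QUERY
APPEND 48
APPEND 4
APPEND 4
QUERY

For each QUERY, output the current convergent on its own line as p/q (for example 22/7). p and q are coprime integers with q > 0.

APPEND 18: p_0 = 18·1 + 0 = 18, q_0 = 18·0 + 1 = 1 → 18/1
APPEND 3: p_1 = 3·18 + 1 = 55, q_1 = 3·1 + 0 = 3 → 55/3
APPEND 7: p_2 = 7·55 + 18 = 403, q_2 = 7·3 + 1 = 22 → 403/22
APPEND 23: p_3 = 23·403 + 55 = 9324, q_3 = 23·22 + 3 = 509 → 9324/509
APPEND 4: p_4 = 4·9324 + 403 = 37699, q_4 = 4·509 + 22 = 2058 → 37699/2058
APPEND 38: p_5 = 38·37699 + 9324 = 1441886, q_5 = 38·2058 + 509 = 78713 → 1441886/78713
APPEND 17: p_6 = 17·1441886 + 37699 = 24549761, q_6 = 17·78713 + 2058 = 1340179 → 24549761/1340179
APPEND 48: p_7 = 48·24549761 + 1441886 = 1179830414, q_7 = 48·1340179 + 78713 = 64407305 → 1179830414/64407305
APPEND 4: p_8 = 4·1179830414 + 24549761 = 4743871417, q_8 = 4·64407305 + 1340179 = 258969399 → 4743871417/258969399
APPEND 4: p_9 = 4·4743871417 + 1179830414 = 20155316082, q_9 = 4·258969399 + 64407305 = 1100284901 → 20155316082/1100284901

55/3
37699/2058
1441886/78713
24549761/1340179
20155316082/1100284901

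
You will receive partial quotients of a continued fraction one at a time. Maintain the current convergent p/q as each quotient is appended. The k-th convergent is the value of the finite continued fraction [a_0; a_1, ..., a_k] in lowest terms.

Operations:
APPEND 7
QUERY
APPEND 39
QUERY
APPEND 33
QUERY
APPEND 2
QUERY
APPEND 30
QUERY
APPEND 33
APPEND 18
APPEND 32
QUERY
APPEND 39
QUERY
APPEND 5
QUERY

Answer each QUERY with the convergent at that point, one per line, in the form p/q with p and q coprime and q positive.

7/1
274/39
9049/1288
18372/2615
560209/79738
10695466901/1522351729
417456864190/59419208611
2097979787851/298618394784

APPEND 7: p_0 = 7·1 + 0 = 7, q_0 = 7·0 + 1 = 1 → 7/1
APPEND 39: p_1 = 39·7 + 1 = 274, q_1 = 39·1 + 0 = 39 → 274/39
APPEND 33: p_2 = 33·274 + 7 = 9049, q_2 = 33·39 + 1 = 1288 → 9049/1288
APPEND 2: p_3 = 2·9049 + 274 = 18372, q_3 = 2·1288 + 39 = 2615 → 18372/2615
APPEND 30: p_4 = 30·18372 + 9049 = 560209, q_4 = 30·2615 + 1288 = 79738 → 560209/79738
APPEND 33: p_5 = 33·560209 + 18372 = 18505269, q_5 = 33·79738 + 2615 = 2633969 → 18505269/2633969
APPEND 18: p_6 = 18·18505269 + 560209 = 333655051, q_6 = 18·2633969 + 79738 = 47491180 → 333655051/47491180
APPEND 32: p_7 = 32·333655051 + 18505269 = 10695466901, q_7 = 32·47491180 + 2633969 = 1522351729 → 10695466901/1522351729
APPEND 39: p_8 = 39·10695466901 + 333655051 = 417456864190, q_8 = 39·1522351729 + 47491180 = 59419208611 → 417456864190/59419208611
APPEND 5: p_9 = 5·417456864190 + 10695466901 = 2097979787851, q_9 = 5·59419208611 + 1522351729 = 298618394784 → 2097979787851/298618394784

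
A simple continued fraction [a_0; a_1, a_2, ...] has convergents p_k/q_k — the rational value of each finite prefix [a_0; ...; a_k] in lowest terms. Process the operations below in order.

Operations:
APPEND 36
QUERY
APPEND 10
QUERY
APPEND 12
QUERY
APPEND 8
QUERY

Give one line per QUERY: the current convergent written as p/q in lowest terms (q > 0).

36/1
361/10
4368/121
35305/978

APPEND 36: p_0 = 36·1 + 0 = 36, q_0 = 36·0 + 1 = 1 → 36/1
APPEND 10: p_1 = 10·36 + 1 = 361, q_1 = 10·1 + 0 = 10 → 361/10
APPEND 12: p_2 = 12·361 + 36 = 4368, q_2 = 12·10 + 1 = 121 → 4368/121
APPEND 8: p_3 = 8·4368 + 361 = 35305, q_3 = 8·121 + 10 = 978 → 35305/978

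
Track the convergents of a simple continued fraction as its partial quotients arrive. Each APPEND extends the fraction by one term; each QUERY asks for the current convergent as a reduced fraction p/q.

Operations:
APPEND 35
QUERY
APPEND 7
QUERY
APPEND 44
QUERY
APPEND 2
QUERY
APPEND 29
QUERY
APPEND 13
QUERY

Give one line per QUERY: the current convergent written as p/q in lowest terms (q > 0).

APPEND 35: p_0 = 35·1 + 0 = 35, q_0 = 35·0 + 1 = 1 → 35/1
APPEND 7: p_1 = 7·35 + 1 = 246, q_1 = 7·1 + 0 = 7 → 246/7
APPEND 44: p_2 = 44·246 + 35 = 10859, q_2 = 44·7 + 1 = 309 → 10859/309
APPEND 2: p_3 = 2·10859 + 246 = 21964, q_3 = 2·309 + 7 = 625 → 21964/625
APPEND 29: p_4 = 29·21964 + 10859 = 647815, q_4 = 29·625 + 309 = 18434 → 647815/18434
APPEND 13: p_5 = 13·647815 + 21964 = 8443559, q_5 = 13·18434 + 625 = 240267 → 8443559/240267

35/1
246/7
10859/309
21964/625
647815/18434
8443559/240267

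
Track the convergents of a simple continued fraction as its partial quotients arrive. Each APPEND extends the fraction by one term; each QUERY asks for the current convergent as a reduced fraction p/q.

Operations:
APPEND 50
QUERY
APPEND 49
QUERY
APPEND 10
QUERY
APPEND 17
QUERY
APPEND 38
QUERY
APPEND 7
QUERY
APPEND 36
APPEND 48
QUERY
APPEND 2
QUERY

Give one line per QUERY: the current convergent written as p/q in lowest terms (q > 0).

APPEND 50: p_0 = 50·1 + 0 = 50, q_0 = 50·0 + 1 = 1 → 50/1
APPEND 49: p_1 = 49·50 + 1 = 2451, q_1 = 49·1 + 0 = 49 → 2451/49
APPEND 10: p_2 = 10·2451 + 50 = 24560, q_2 = 10·49 + 1 = 491 → 24560/491
APPEND 17: p_3 = 17·24560 + 2451 = 419971, q_3 = 17·491 + 49 = 8396 → 419971/8396
APPEND 38: p_4 = 38·419971 + 24560 = 15983458, q_4 = 38·8396 + 491 = 319539 → 15983458/319539
APPEND 7: p_5 = 7·15983458 + 419971 = 112304177, q_5 = 7·319539 + 8396 = 2245169 → 112304177/2245169
APPEND 36: p_6 = 36·112304177 + 15983458 = 4058933830, q_6 = 36·2245169 + 319539 = 81145623 → 4058933830/81145623
APPEND 48: p_7 = 48·4058933830 + 112304177 = 194941128017, q_7 = 48·81145623 + 2245169 = 3897235073 → 194941128017/3897235073
APPEND 2: p_8 = 2·194941128017 + 4058933830 = 393941189864, q_8 = 2·3897235073 + 81145623 = 7875615769 → 393941189864/7875615769

50/1
2451/49
24560/491
419971/8396
15983458/319539
112304177/2245169
194941128017/3897235073
393941189864/7875615769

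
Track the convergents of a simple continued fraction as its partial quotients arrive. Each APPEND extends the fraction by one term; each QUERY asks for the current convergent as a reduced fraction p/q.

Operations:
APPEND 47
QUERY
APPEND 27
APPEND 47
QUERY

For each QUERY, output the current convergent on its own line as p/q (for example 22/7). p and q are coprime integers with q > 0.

47/1
59737/1270

APPEND 47: p_0 = 47·1 + 0 = 47, q_0 = 47·0 + 1 = 1 → 47/1
APPEND 27: p_1 = 27·47 + 1 = 1270, q_1 = 27·1 + 0 = 27 → 1270/27
APPEND 47: p_2 = 47·1270 + 47 = 59737, q_2 = 47·27 + 1 = 1270 → 59737/1270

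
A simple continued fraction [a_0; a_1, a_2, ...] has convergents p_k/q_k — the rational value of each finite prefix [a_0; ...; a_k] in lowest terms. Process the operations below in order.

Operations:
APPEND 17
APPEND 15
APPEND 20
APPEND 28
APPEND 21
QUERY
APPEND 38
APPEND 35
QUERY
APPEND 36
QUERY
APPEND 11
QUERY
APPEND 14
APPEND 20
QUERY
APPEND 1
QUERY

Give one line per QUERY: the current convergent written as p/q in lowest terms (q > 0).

3031069/177604
4039396059/236686429
145533582838/8527468839
1604908807277/94038843658
453890046501597/26595464444678
476504303386313/27920535724729

APPEND 17: p_0 = 17·1 + 0 = 17, q_0 = 17·0 + 1 = 1 → 17/1
APPEND 15: p_1 = 15·17 + 1 = 256, q_1 = 15·1 + 0 = 15 → 256/15
APPEND 20: p_2 = 20·256 + 17 = 5137, q_2 = 20·15 + 1 = 301 → 5137/301
APPEND 28: p_3 = 28·5137 + 256 = 144092, q_3 = 28·301 + 15 = 8443 → 144092/8443
APPEND 21: p_4 = 21·144092 + 5137 = 3031069, q_4 = 21·8443 + 301 = 177604 → 3031069/177604
APPEND 38: p_5 = 38·3031069 + 144092 = 115324714, q_5 = 38·177604 + 8443 = 6757395 → 115324714/6757395
APPEND 35: p_6 = 35·115324714 + 3031069 = 4039396059, q_6 = 35·6757395 + 177604 = 236686429 → 4039396059/236686429
APPEND 36: p_7 = 36·4039396059 + 115324714 = 145533582838, q_7 = 36·236686429 + 6757395 = 8527468839 → 145533582838/8527468839
APPEND 11: p_8 = 11·145533582838 + 4039396059 = 1604908807277, q_8 = 11·8527468839 + 236686429 = 94038843658 → 1604908807277/94038843658
APPEND 14: p_9 = 14·1604908807277 + 145533582838 = 22614256884716, q_9 = 14·94038843658 + 8527468839 = 1325071280051 → 22614256884716/1325071280051
APPEND 20: p_10 = 20·22614256884716 + 1604908807277 = 453890046501597, q_10 = 20·1325071280051 + 94038843658 = 26595464444678 → 453890046501597/26595464444678
APPEND 1: p_11 = 1·453890046501597 + 22614256884716 = 476504303386313, q_11 = 1·26595464444678 + 1325071280051 = 27920535724729 → 476504303386313/27920535724729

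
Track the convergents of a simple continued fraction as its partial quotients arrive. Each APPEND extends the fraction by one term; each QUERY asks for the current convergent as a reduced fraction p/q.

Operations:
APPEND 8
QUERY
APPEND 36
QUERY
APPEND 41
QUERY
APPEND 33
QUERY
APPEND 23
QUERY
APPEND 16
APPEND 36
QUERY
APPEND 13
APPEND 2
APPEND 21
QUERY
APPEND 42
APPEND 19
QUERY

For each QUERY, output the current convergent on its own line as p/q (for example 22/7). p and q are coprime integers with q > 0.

8/1
289/36
11857/1477
391570/48777
9017967/1123348
5217463479/649927768
3032350016626/377733066275
2425529719852497/302142817747819

APPEND 8: p_0 = 8·1 + 0 = 8, q_0 = 8·0 + 1 = 1 → 8/1
APPEND 36: p_1 = 36·8 + 1 = 289, q_1 = 36·1 + 0 = 36 → 289/36
APPEND 41: p_2 = 41·289 + 8 = 11857, q_2 = 41·36 + 1 = 1477 → 11857/1477
APPEND 33: p_3 = 33·11857 + 289 = 391570, q_3 = 33·1477 + 36 = 48777 → 391570/48777
APPEND 23: p_4 = 23·391570 + 11857 = 9017967, q_4 = 23·48777 + 1477 = 1123348 → 9017967/1123348
APPEND 16: p_5 = 16·9017967 + 391570 = 144679042, q_5 = 16·1123348 + 48777 = 18022345 → 144679042/18022345
APPEND 36: p_6 = 36·144679042 + 9017967 = 5217463479, q_6 = 36·18022345 + 1123348 = 649927768 → 5217463479/649927768
APPEND 13: p_7 = 13·5217463479 + 144679042 = 67971704269, q_7 = 13·649927768 + 18022345 = 8467083329 → 67971704269/8467083329
APPEND 2: p_8 = 2·67971704269 + 5217463479 = 141160872017, q_8 = 2·8467083329 + 649927768 = 17584094426 → 141160872017/17584094426
APPEND 21: p_9 = 21·141160872017 + 67971704269 = 3032350016626, q_9 = 21·17584094426 + 8467083329 = 377733066275 → 3032350016626/377733066275
APPEND 42: p_10 = 42·3032350016626 + 141160872017 = 127499861570309, q_10 = 42·377733066275 + 17584094426 = 15882372877976 → 127499861570309/15882372877976
APPEND 19: p_11 = 19·127499861570309 + 3032350016626 = 2425529719852497, q_11 = 19·15882372877976 + 377733066275 = 302142817747819 → 2425529719852497/302142817747819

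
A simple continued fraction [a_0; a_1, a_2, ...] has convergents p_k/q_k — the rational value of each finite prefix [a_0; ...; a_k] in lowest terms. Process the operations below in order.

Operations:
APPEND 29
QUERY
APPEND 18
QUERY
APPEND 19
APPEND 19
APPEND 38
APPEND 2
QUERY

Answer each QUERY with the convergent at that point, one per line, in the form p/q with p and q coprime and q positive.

APPEND 29: p_0 = 29·1 + 0 = 29, q_0 = 29·0 + 1 = 1 → 29/1
APPEND 18: p_1 = 18·29 + 1 = 523, q_1 = 18·1 + 0 = 18 → 523/18
APPEND 19: p_2 = 19·523 + 29 = 9966, q_2 = 19·18 + 1 = 343 → 9966/343
APPEND 19: p_3 = 19·9966 + 523 = 189877, q_3 = 19·343 + 18 = 6535 → 189877/6535
APPEND 38: p_4 = 38·189877 + 9966 = 7225292, q_4 = 38·6535 + 343 = 248673 → 7225292/248673
APPEND 2: p_5 = 2·7225292 + 189877 = 14640461, q_5 = 2·248673 + 6535 = 503881 → 14640461/503881

29/1
523/18
14640461/503881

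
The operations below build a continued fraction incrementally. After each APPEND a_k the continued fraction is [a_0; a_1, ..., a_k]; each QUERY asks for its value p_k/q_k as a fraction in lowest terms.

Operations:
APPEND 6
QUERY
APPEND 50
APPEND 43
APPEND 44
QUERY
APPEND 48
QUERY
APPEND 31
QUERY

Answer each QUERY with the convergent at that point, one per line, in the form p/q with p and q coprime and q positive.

APPEND 6: p_0 = 6·1 + 0 = 6, q_0 = 6·0 + 1 = 1 → 6/1
APPEND 50: p_1 = 50·6 + 1 = 301, q_1 = 50·1 + 0 = 50 → 301/50
APPEND 43: p_2 = 43·301 + 6 = 12949, q_2 = 43·50 + 1 = 2151 → 12949/2151
APPEND 44: p_3 = 44·12949 + 301 = 570057, q_3 = 44·2151 + 50 = 94694 → 570057/94694
APPEND 48: p_4 = 48·570057 + 12949 = 27375685, q_4 = 48·94694 + 2151 = 4547463 → 27375685/4547463
APPEND 31: p_5 = 31·27375685 + 570057 = 849216292, q_5 = 31·4547463 + 94694 = 141066047 → 849216292/141066047

6/1
570057/94694
27375685/4547463
849216292/141066047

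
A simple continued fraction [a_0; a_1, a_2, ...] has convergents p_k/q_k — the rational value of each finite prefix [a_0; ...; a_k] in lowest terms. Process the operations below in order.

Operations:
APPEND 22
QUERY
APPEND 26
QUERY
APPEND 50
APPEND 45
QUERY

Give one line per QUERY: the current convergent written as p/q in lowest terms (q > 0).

22/1
573/26
1290813/58571

APPEND 22: p_0 = 22·1 + 0 = 22, q_0 = 22·0 + 1 = 1 → 22/1
APPEND 26: p_1 = 26·22 + 1 = 573, q_1 = 26·1 + 0 = 26 → 573/26
APPEND 50: p_2 = 50·573 + 22 = 28672, q_2 = 50·26 + 1 = 1301 → 28672/1301
APPEND 45: p_3 = 45·28672 + 573 = 1290813, q_3 = 45·1301 + 26 = 58571 → 1290813/58571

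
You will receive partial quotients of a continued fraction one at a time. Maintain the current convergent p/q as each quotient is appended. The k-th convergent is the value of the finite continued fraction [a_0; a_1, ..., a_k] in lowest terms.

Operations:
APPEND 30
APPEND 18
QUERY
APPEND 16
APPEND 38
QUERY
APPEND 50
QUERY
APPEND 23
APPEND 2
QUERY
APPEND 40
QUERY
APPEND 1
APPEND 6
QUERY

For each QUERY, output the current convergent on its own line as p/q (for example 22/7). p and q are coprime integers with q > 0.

541/18
330609/11000
16539136/550289
778000610/25885583
31500755137/1048090967
225173289619/7491950267

APPEND 30: p_0 = 30·1 + 0 = 30, q_0 = 30·0 + 1 = 1 → 30/1
APPEND 18: p_1 = 18·30 + 1 = 541, q_1 = 18·1 + 0 = 18 → 541/18
APPEND 16: p_2 = 16·541 + 30 = 8686, q_2 = 16·18 + 1 = 289 → 8686/289
APPEND 38: p_3 = 38·8686 + 541 = 330609, q_3 = 38·289 + 18 = 11000 → 330609/11000
APPEND 50: p_4 = 50·330609 + 8686 = 16539136, q_4 = 50·11000 + 289 = 550289 → 16539136/550289
APPEND 23: p_5 = 23·16539136 + 330609 = 380730737, q_5 = 23·550289 + 11000 = 12667647 → 380730737/12667647
APPEND 2: p_6 = 2·380730737 + 16539136 = 778000610, q_6 = 2·12667647 + 550289 = 25885583 → 778000610/25885583
APPEND 40: p_7 = 40·778000610 + 380730737 = 31500755137, q_7 = 40·25885583 + 12667647 = 1048090967 → 31500755137/1048090967
APPEND 1: p_8 = 1·31500755137 + 778000610 = 32278755747, q_8 = 1·1048090967 + 25885583 = 1073976550 → 32278755747/1073976550
APPEND 6: p_9 = 6·32278755747 + 31500755137 = 225173289619, q_9 = 6·1073976550 + 1048090967 = 7491950267 → 225173289619/7491950267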